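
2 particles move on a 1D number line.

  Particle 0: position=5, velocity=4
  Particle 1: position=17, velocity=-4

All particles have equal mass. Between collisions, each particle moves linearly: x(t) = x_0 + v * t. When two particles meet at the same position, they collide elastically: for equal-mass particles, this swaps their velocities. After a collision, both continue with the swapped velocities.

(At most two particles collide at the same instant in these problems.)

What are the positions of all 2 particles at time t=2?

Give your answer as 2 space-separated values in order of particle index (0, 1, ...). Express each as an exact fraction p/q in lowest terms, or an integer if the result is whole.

Collision at t=3/2: particles 0 and 1 swap velocities; positions: p0=11 p1=11; velocities now: v0=-4 v1=4
Advance to t=2 (no further collisions before then); velocities: v0=-4 v1=4; positions = 9 13

Answer: 9 13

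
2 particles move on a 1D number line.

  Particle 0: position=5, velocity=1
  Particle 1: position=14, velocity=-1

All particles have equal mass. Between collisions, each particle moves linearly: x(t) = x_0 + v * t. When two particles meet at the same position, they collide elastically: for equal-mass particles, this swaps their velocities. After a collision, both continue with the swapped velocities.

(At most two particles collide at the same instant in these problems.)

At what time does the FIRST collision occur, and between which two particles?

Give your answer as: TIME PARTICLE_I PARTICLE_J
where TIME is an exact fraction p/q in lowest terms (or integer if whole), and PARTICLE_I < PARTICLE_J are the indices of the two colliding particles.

Pair (0,1): pos 5,14 vel 1,-1 -> gap=9, closing at 2/unit, collide at t=9/2
Earliest collision: t=9/2 between 0 and 1

Answer: 9/2 0 1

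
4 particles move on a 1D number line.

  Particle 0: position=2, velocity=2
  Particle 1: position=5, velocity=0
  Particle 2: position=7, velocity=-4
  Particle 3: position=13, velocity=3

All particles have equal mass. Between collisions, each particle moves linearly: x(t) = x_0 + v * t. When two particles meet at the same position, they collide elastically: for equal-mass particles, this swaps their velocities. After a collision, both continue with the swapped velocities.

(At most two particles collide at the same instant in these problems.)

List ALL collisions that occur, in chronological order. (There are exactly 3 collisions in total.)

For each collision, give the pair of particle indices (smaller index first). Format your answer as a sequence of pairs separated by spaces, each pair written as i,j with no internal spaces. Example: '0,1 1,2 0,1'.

Answer: 1,2 0,1 1,2

Derivation:
Collision at t=1/2: particles 1 and 2 swap velocities; positions: p0=3 p1=5 p2=5 p3=29/2; velocities now: v0=2 v1=-4 v2=0 v3=3
Collision at t=5/6: particles 0 and 1 swap velocities; positions: p0=11/3 p1=11/3 p2=5 p3=31/2; velocities now: v0=-4 v1=2 v2=0 v3=3
Collision at t=3/2: particles 1 and 2 swap velocities; positions: p0=1 p1=5 p2=5 p3=35/2; velocities now: v0=-4 v1=0 v2=2 v3=3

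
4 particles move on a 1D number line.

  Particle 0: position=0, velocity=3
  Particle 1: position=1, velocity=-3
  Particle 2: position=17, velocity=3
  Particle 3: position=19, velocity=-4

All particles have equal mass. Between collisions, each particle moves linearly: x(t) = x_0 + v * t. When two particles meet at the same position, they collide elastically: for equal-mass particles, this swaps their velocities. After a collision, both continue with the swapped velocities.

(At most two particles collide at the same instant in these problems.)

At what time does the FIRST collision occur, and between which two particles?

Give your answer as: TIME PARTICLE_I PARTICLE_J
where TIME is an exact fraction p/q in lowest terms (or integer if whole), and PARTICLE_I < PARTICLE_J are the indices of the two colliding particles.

Pair (0,1): pos 0,1 vel 3,-3 -> gap=1, closing at 6/unit, collide at t=1/6
Pair (1,2): pos 1,17 vel -3,3 -> not approaching (rel speed -6 <= 0)
Pair (2,3): pos 17,19 vel 3,-4 -> gap=2, closing at 7/unit, collide at t=2/7
Earliest collision: t=1/6 between 0 and 1

Answer: 1/6 0 1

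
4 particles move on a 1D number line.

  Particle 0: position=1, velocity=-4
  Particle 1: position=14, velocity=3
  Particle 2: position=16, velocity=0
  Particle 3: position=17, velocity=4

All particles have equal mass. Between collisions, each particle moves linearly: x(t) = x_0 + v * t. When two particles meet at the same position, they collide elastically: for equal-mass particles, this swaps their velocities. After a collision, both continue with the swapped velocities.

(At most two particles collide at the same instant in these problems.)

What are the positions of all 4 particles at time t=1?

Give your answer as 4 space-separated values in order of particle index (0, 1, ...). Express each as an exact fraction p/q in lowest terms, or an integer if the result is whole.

Answer: -3 16 17 21

Derivation:
Collision at t=2/3: particles 1 and 2 swap velocities; positions: p0=-5/3 p1=16 p2=16 p3=59/3; velocities now: v0=-4 v1=0 v2=3 v3=4
Advance to t=1 (no further collisions before then); velocities: v0=-4 v1=0 v2=3 v3=4; positions = -3 16 17 21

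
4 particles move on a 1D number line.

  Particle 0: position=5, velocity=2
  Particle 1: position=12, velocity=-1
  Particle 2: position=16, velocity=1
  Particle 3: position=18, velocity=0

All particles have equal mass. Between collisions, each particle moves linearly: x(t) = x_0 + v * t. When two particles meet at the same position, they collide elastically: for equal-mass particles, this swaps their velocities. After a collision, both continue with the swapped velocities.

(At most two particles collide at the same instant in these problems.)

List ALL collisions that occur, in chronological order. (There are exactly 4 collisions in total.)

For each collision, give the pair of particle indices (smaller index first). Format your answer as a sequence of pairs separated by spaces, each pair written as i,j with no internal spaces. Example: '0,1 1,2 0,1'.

Answer: 2,3 0,1 1,2 2,3

Derivation:
Collision at t=2: particles 2 and 3 swap velocities; positions: p0=9 p1=10 p2=18 p3=18; velocities now: v0=2 v1=-1 v2=0 v3=1
Collision at t=7/3: particles 0 and 1 swap velocities; positions: p0=29/3 p1=29/3 p2=18 p3=55/3; velocities now: v0=-1 v1=2 v2=0 v3=1
Collision at t=13/2: particles 1 and 2 swap velocities; positions: p0=11/2 p1=18 p2=18 p3=45/2; velocities now: v0=-1 v1=0 v2=2 v3=1
Collision at t=11: particles 2 and 3 swap velocities; positions: p0=1 p1=18 p2=27 p3=27; velocities now: v0=-1 v1=0 v2=1 v3=2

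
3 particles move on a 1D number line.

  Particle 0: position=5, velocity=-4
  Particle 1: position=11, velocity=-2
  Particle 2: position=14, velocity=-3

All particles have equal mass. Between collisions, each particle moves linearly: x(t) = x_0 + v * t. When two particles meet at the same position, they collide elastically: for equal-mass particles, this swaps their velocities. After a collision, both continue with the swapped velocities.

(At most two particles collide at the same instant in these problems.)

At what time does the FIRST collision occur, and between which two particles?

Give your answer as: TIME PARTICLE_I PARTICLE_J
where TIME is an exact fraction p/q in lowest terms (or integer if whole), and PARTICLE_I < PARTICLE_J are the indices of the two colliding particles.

Answer: 3 1 2

Derivation:
Pair (0,1): pos 5,11 vel -4,-2 -> not approaching (rel speed -2 <= 0)
Pair (1,2): pos 11,14 vel -2,-3 -> gap=3, closing at 1/unit, collide at t=3
Earliest collision: t=3 between 1 and 2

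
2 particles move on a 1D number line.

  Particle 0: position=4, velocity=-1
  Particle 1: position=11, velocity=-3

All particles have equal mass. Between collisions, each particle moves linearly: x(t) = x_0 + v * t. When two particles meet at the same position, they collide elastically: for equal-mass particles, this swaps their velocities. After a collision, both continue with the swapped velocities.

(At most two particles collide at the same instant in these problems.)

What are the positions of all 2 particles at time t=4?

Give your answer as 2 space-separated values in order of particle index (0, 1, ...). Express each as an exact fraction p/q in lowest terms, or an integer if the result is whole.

Answer: -1 0

Derivation:
Collision at t=7/2: particles 0 and 1 swap velocities; positions: p0=1/2 p1=1/2; velocities now: v0=-3 v1=-1
Advance to t=4 (no further collisions before then); velocities: v0=-3 v1=-1; positions = -1 0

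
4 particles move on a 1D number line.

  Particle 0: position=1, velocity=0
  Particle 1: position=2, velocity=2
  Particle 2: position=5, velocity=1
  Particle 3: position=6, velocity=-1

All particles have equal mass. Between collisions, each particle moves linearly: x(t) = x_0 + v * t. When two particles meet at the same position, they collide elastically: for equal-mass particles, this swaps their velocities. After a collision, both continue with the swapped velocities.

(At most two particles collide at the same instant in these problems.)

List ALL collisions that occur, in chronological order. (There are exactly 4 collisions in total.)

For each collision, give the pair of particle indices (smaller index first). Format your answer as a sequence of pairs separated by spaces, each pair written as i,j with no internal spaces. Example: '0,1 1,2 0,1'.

Answer: 2,3 1,2 2,3 0,1

Derivation:
Collision at t=1/2: particles 2 and 3 swap velocities; positions: p0=1 p1=3 p2=11/2 p3=11/2; velocities now: v0=0 v1=2 v2=-1 v3=1
Collision at t=4/3: particles 1 and 2 swap velocities; positions: p0=1 p1=14/3 p2=14/3 p3=19/3; velocities now: v0=0 v1=-1 v2=2 v3=1
Collision at t=3: particles 2 and 3 swap velocities; positions: p0=1 p1=3 p2=8 p3=8; velocities now: v0=0 v1=-1 v2=1 v3=2
Collision at t=5: particles 0 and 1 swap velocities; positions: p0=1 p1=1 p2=10 p3=12; velocities now: v0=-1 v1=0 v2=1 v3=2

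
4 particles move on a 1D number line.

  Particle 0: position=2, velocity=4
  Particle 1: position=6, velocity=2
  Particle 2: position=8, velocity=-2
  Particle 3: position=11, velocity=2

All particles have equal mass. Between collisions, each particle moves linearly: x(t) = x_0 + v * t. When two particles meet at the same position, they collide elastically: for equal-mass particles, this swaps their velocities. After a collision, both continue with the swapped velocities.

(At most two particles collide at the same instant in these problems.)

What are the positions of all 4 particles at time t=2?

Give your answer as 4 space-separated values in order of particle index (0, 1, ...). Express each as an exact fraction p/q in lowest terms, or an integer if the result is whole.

Collision at t=1/2: particles 1 and 2 swap velocities; positions: p0=4 p1=7 p2=7 p3=12; velocities now: v0=4 v1=-2 v2=2 v3=2
Collision at t=1: particles 0 and 1 swap velocities; positions: p0=6 p1=6 p2=8 p3=13; velocities now: v0=-2 v1=4 v2=2 v3=2
Collision at t=2: particles 1 and 2 swap velocities; positions: p0=4 p1=10 p2=10 p3=15; velocities now: v0=-2 v1=2 v2=4 v3=2
Advance to t=2 (no further collisions before then); velocities: v0=-2 v1=2 v2=4 v3=2; positions = 4 10 10 15

Answer: 4 10 10 15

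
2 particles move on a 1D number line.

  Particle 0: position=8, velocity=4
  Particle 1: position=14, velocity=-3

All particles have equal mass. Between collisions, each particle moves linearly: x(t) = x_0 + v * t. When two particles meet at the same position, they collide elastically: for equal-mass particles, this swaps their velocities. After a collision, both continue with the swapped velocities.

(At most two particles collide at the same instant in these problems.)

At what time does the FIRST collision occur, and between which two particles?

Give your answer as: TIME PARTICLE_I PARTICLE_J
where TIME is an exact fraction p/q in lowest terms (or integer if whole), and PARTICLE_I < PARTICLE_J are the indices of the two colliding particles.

Answer: 6/7 0 1

Derivation:
Pair (0,1): pos 8,14 vel 4,-3 -> gap=6, closing at 7/unit, collide at t=6/7
Earliest collision: t=6/7 between 0 and 1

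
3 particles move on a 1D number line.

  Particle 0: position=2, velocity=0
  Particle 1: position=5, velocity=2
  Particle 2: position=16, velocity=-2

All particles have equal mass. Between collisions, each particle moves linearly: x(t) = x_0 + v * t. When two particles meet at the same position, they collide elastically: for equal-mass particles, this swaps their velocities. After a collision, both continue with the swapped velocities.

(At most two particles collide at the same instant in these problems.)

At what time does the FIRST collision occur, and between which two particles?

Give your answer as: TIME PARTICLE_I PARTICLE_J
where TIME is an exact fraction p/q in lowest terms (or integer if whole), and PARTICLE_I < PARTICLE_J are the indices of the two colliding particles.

Pair (0,1): pos 2,5 vel 0,2 -> not approaching (rel speed -2 <= 0)
Pair (1,2): pos 5,16 vel 2,-2 -> gap=11, closing at 4/unit, collide at t=11/4
Earliest collision: t=11/4 between 1 and 2

Answer: 11/4 1 2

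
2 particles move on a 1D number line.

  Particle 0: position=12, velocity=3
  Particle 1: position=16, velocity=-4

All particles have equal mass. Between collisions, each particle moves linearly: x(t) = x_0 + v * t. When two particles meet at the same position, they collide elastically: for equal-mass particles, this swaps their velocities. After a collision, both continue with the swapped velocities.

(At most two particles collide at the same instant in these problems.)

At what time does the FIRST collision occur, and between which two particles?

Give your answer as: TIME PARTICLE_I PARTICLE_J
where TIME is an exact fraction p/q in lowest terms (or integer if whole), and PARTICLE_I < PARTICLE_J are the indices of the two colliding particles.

Pair (0,1): pos 12,16 vel 3,-4 -> gap=4, closing at 7/unit, collide at t=4/7
Earliest collision: t=4/7 between 0 and 1

Answer: 4/7 0 1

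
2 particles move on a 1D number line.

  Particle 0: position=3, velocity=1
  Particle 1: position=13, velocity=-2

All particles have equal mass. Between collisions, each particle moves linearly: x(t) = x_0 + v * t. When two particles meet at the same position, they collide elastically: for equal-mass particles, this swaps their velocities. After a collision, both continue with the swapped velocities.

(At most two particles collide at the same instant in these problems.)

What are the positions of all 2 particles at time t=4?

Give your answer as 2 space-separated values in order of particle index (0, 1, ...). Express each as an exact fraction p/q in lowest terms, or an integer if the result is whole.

Collision at t=10/3: particles 0 and 1 swap velocities; positions: p0=19/3 p1=19/3; velocities now: v0=-2 v1=1
Advance to t=4 (no further collisions before then); velocities: v0=-2 v1=1; positions = 5 7

Answer: 5 7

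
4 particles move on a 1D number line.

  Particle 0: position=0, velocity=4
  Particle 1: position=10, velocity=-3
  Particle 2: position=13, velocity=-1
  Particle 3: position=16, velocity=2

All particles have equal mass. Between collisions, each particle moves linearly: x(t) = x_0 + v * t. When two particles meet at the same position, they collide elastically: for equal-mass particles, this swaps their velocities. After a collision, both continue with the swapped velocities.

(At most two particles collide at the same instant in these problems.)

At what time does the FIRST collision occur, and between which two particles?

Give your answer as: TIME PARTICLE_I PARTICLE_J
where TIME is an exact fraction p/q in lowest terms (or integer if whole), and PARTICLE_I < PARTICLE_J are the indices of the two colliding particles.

Answer: 10/7 0 1

Derivation:
Pair (0,1): pos 0,10 vel 4,-3 -> gap=10, closing at 7/unit, collide at t=10/7
Pair (1,2): pos 10,13 vel -3,-1 -> not approaching (rel speed -2 <= 0)
Pair (2,3): pos 13,16 vel -1,2 -> not approaching (rel speed -3 <= 0)
Earliest collision: t=10/7 between 0 and 1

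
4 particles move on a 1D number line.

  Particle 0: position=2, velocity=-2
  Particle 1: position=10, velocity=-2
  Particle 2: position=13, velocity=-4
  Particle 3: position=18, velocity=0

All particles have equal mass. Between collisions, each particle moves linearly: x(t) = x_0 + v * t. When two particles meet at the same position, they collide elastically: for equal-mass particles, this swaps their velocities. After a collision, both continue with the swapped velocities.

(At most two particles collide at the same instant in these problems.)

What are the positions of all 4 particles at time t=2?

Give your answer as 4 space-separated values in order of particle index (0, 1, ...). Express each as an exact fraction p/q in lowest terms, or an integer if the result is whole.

Answer: -2 5 6 18

Derivation:
Collision at t=3/2: particles 1 and 2 swap velocities; positions: p0=-1 p1=7 p2=7 p3=18; velocities now: v0=-2 v1=-4 v2=-2 v3=0
Advance to t=2 (no further collisions before then); velocities: v0=-2 v1=-4 v2=-2 v3=0; positions = -2 5 6 18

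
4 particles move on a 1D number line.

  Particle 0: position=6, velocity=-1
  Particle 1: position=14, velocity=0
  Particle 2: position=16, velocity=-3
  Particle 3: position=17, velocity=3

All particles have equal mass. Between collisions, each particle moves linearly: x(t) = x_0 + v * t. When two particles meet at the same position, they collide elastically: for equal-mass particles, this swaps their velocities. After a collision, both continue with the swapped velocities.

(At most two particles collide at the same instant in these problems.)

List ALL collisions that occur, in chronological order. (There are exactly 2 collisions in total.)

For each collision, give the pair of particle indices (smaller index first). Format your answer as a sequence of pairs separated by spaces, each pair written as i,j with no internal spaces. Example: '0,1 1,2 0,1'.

Collision at t=2/3: particles 1 and 2 swap velocities; positions: p0=16/3 p1=14 p2=14 p3=19; velocities now: v0=-1 v1=-3 v2=0 v3=3
Collision at t=5: particles 0 and 1 swap velocities; positions: p0=1 p1=1 p2=14 p3=32; velocities now: v0=-3 v1=-1 v2=0 v3=3

Answer: 1,2 0,1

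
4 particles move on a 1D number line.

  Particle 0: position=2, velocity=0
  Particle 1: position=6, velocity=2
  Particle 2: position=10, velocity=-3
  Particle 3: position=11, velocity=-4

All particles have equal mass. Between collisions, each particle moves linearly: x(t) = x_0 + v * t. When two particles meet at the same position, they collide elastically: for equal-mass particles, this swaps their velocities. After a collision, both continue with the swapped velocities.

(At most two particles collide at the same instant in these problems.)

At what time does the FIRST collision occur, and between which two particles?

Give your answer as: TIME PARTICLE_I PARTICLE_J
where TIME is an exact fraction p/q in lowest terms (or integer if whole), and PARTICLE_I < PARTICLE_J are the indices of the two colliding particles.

Answer: 4/5 1 2

Derivation:
Pair (0,1): pos 2,6 vel 0,2 -> not approaching (rel speed -2 <= 0)
Pair (1,2): pos 6,10 vel 2,-3 -> gap=4, closing at 5/unit, collide at t=4/5
Pair (2,3): pos 10,11 vel -3,-4 -> gap=1, closing at 1/unit, collide at t=1
Earliest collision: t=4/5 between 1 and 2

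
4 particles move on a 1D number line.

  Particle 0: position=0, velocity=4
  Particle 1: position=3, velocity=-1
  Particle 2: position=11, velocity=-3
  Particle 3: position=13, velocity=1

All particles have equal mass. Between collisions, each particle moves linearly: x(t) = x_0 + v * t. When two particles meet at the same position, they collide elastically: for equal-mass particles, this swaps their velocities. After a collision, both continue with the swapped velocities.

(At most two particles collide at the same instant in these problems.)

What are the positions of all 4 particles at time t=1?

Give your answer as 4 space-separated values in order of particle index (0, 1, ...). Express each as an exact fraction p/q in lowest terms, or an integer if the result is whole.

Collision at t=3/5: particles 0 and 1 swap velocities; positions: p0=12/5 p1=12/5 p2=46/5 p3=68/5; velocities now: v0=-1 v1=4 v2=-3 v3=1
Advance to t=1 (no further collisions before then); velocities: v0=-1 v1=4 v2=-3 v3=1; positions = 2 4 8 14

Answer: 2 4 8 14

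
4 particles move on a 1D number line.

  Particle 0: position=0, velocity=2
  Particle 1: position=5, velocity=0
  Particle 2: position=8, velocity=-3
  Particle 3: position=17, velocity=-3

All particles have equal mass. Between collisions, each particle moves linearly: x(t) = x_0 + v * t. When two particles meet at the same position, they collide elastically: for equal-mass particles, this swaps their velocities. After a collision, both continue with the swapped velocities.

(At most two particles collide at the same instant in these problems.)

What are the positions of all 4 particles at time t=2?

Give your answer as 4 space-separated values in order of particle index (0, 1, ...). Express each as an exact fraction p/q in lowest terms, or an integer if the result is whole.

Answer: 2 4 5 11

Derivation:
Collision at t=1: particles 1 and 2 swap velocities; positions: p0=2 p1=5 p2=5 p3=14; velocities now: v0=2 v1=-3 v2=0 v3=-3
Collision at t=8/5: particles 0 and 1 swap velocities; positions: p0=16/5 p1=16/5 p2=5 p3=61/5; velocities now: v0=-3 v1=2 v2=0 v3=-3
Advance to t=2 (no further collisions before then); velocities: v0=-3 v1=2 v2=0 v3=-3; positions = 2 4 5 11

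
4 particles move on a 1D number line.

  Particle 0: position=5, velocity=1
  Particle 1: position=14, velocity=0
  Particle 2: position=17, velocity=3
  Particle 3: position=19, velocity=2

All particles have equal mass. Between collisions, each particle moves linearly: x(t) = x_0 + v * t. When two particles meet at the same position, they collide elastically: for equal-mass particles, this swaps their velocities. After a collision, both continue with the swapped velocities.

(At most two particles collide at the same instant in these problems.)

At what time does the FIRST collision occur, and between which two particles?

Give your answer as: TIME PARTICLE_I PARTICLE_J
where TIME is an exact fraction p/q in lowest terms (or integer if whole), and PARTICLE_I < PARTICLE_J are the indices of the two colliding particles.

Answer: 2 2 3

Derivation:
Pair (0,1): pos 5,14 vel 1,0 -> gap=9, closing at 1/unit, collide at t=9
Pair (1,2): pos 14,17 vel 0,3 -> not approaching (rel speed -3 <= 0)
Pair (2,3): pos 17,19 vel 3,2 -> gap=2, closing at 1/unit, collide at t=2
Earliest collision: t=2 between 2 and 3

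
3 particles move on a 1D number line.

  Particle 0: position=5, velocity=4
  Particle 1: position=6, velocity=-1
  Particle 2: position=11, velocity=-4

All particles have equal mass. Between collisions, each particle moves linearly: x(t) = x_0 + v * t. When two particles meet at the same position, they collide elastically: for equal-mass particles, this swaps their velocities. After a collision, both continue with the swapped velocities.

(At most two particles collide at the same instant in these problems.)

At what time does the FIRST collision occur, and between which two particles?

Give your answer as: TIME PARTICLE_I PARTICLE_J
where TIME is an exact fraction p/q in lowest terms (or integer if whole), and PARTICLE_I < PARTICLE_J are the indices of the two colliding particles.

Answer: 1/5 0 1

Derivation:
Pair (0,1): pos 5,6 vel 4,-1 -> gap=1, closing at 5/unit, collide at t=1/5
Pair (1,2): pos 6,11 vel -1,-4 -> gap=5, closing at 3/unit, collide at t=5/3
Earliest collision: t=1/5 between 0 and 1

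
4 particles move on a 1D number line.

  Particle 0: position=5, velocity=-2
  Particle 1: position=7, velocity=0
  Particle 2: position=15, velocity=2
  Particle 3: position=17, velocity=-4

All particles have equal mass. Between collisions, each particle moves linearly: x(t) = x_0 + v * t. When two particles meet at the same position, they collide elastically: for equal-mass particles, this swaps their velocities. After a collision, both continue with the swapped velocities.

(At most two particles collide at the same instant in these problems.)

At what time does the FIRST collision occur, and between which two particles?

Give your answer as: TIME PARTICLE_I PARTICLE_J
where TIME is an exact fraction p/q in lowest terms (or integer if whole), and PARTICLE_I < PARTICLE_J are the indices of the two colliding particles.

Pair (0,1): pos 5,7 vel -2,0 -> not approaching (rel speed -2 <= 0)
Pair (1,2): pos 7,15 vel 0,2 -> not approaching (rel speed -2 <= 0)
Pair (2,3): pos 15,17 vel 2,-4 -> gap=2, closing at 6/unit, collide at t=1/3
Earliest collision: t=1/3 between 2 and 3

Answer: 1/3 2 3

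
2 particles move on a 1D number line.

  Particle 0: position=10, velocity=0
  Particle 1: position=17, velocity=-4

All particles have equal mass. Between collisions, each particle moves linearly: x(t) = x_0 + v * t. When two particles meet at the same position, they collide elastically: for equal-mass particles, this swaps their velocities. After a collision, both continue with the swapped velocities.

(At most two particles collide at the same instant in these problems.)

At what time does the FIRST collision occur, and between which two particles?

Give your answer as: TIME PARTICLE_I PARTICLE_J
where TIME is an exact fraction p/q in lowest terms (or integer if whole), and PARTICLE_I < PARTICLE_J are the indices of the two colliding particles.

Pair (0,1): pos 10,17 vel 0,-4 -> gap=7, closing at 4/unit, collide at t=7/4
Earliest collision: t=7/4 between 0 and 1

Answer: 7/4 0 1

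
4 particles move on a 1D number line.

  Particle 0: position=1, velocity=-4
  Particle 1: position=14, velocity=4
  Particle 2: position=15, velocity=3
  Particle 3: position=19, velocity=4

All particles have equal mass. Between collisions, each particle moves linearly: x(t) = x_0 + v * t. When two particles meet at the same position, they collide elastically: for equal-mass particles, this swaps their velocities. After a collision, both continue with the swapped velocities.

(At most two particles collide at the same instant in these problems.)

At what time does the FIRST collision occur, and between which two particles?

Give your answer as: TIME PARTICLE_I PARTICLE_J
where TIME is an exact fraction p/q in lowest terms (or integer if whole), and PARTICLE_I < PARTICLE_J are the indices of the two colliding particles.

Pair (0,1): pos 1,14 vel -4,4 -> not approaching (rel speed -8 <= 0)
Pair (1,2): pos 14,15 vel 4,3 -> gap=1, closing at 1/unit, collide at t=1
Pair (2,3): pos 15,19 vel 3,4 -> not approaching (rel speed -1 <= 0)
Earliest collision: t=1 between 1 and 2

Answer: 1 1 2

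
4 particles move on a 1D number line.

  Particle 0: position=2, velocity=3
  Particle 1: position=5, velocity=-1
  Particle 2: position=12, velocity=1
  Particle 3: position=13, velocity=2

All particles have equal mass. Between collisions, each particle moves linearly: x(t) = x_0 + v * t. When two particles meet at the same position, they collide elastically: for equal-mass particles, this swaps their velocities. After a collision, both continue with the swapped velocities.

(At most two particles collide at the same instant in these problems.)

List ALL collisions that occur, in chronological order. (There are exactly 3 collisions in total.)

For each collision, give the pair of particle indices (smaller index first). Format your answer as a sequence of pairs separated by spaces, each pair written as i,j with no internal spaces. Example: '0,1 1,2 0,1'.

Collision at t=3/4: particles 0 and 1 swap velocities; positions: p0=17/4 p1=17/4 p2=51/4 p3=29/2; velocities now: v0=-1 v1=3 v2=1 v3=2
Collision at t=5: particles 1 and 2 swap velocities; positions: p0=0 p1=17 p2=17 p3=23; velocities now: v0=-1 v1=1 v2=3 v3=2
Collision at t=11: particles 2 and 3 swap velocities; positions: p0=-6 p1=23 p2=35 p3=35; velocities now: v0=-1 v1=1 v2=2 v3=3

Answer: 0,1 1,2 2,3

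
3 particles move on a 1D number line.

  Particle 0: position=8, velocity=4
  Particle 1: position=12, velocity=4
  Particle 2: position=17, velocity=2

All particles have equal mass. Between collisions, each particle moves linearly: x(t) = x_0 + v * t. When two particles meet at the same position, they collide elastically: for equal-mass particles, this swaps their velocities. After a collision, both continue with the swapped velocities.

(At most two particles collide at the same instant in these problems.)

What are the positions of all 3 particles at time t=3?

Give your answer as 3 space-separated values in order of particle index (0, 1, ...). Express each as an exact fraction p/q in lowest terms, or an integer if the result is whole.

Answer: 20 23 24

Derivation:
Collision at t=5/2: particles 1 and 2 swap velocities; positions: p0=18 p1=22 p2=22; velocities now: v0=4 v1=2 v2=4
Advance to t=3 (no further collisions before then); velocities: v0=4 v1=2 v2=4; positions = 20 23 24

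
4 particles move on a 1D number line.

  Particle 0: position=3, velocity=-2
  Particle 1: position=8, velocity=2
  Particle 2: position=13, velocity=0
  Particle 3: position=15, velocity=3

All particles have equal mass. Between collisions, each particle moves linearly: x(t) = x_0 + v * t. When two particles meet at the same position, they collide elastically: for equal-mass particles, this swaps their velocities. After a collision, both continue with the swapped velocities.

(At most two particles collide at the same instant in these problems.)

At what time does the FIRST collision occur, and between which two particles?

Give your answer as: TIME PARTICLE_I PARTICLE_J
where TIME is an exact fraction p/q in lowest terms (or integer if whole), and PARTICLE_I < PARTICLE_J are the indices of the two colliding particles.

Pair (0,1): pos 3,8 vel -2,2 -> not approaching (rel speed -4 <= 0)
Pair (1,2): pos 8,13 vel 2,0 -> gap=5, closing at 2/unit, collide at t=5/2
Pair (2,3): pos 13,15 vel 0,3 -> not approaching (rel speed -3 <= 0)
Earliest collision: t=5/2 between 1 and 2

Answer: 5/2 1 2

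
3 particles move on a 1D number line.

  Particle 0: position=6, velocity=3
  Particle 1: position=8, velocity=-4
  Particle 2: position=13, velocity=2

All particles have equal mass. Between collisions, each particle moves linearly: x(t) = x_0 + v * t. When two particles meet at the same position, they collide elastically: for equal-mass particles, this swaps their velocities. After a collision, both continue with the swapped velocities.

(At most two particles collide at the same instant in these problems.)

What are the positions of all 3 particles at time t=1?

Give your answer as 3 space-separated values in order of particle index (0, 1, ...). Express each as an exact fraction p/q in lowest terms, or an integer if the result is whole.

Collision at t=2/7: particles 0 and 1 swap velocities; positions: p0=48/7 p1=48/7 p2=95/7; velocities now: v0=-4 v1=3 v2=2
Advance to t=1 (no further collisions before then); velocities: v0=-4 v1=3 v2=2; positions = 4 9 15

Answer: 4 9 15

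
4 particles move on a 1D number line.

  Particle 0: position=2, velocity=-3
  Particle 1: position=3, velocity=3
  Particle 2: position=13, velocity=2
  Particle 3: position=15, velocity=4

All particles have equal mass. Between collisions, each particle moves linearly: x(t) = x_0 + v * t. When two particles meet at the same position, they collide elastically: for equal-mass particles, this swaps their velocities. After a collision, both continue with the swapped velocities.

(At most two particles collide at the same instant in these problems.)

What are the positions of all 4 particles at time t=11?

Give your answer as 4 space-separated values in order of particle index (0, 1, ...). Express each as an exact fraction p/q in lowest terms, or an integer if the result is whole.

Collision at t=10: particles 1 and 2 swap velocities; positions: p0=-28 p1=33 p2=33 p3=55; velocities now: v0=-3 v1=2 v2=3 v3=4
Advance to t=11 (no further collisions before then); velocities: v0=-3 v1=2 v2=3 v3=4; positions = -31 35 36 59

Answer: -31 35 36 59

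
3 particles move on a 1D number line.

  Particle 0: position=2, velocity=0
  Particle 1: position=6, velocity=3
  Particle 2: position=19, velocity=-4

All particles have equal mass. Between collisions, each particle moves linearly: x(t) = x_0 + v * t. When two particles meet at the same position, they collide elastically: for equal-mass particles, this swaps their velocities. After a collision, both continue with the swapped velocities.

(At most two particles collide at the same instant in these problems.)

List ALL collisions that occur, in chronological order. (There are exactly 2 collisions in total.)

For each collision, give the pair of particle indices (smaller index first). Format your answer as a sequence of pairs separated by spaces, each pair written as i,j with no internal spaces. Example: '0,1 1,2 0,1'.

Collision at t=13/7: particles 1 and 2 swap velocities; positions: p0=2 p1=81/7 p2=81/7; velocities now: v0=0 v1=-4 v2=3
Collision at t=17/4: particles 0 and 1 swap velocities; positions: p0=2 p1=2 p2=75/4; velocities now: v0=-4 v1=0 v2=3

Answer: 1,2 0,1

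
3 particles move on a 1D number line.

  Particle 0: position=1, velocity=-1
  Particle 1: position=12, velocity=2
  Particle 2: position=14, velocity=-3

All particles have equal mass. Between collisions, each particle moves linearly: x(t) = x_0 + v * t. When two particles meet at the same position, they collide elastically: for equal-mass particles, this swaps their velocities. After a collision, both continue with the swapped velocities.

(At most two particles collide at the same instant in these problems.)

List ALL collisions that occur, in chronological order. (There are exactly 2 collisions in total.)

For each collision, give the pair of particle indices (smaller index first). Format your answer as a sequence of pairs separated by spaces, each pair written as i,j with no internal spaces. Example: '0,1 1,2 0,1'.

Collision at t=2/5: particles 1 and 2 swap velocities; positions: p0=3/5 p1=64/5 p2=64/5; velocities now: v0=-1 v1=-3 v2=2
Collision at t=13/2: particles 0 and 1 swap velocities; positions: p0=-11/2 p1=-11/2 p2=25; velocities now: v0=-3 v1=-1 v2=2

Answer: 1,2 0,1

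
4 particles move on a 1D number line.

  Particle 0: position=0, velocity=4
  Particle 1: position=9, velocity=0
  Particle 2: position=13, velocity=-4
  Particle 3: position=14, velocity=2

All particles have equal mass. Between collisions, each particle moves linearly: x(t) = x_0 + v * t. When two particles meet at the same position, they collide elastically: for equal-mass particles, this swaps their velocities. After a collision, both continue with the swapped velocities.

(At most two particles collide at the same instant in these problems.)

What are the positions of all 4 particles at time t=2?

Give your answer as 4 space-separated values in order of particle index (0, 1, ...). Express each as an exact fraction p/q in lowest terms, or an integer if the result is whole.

Answer: 5 8 9 18

Derivation:
Collision at t=1: particles 1 and 2 swap velocities; positions: p0=4 p1=9 p2=9 p3=16; velocities now: v0=4 v1=-4 v2=0 v3=2
Collision at t=13/8: particles 0 and 1 swap velocities; positions: p0=13/2 p1=13/2 p2=9 p3=69/4; velocities now: v0=-4 v1=4 v2=0 v3=2
Advance to t=2 (no further collisions before then); velocities: v0=-4 v1=4 v2=0 v3=2; positions = 5 8 9 18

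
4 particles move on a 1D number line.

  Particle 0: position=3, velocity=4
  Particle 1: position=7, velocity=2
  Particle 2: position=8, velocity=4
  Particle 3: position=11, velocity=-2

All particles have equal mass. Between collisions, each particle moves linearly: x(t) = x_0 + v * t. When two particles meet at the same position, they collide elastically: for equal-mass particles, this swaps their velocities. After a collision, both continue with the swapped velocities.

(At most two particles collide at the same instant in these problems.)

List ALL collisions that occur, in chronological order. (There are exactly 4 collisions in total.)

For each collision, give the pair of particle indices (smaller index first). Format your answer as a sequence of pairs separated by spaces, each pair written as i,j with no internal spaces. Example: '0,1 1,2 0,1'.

Answer: 2,3 1,2 0,1 1,2

Derivation:
Collision at t=1/2: particles 2 and 3 swap velocities; positions: p0=5 p1=8 p2=10 p3=10; velocities now: v0=4 v1=2 v2=-2 v3=4
Collision at t=1: particles 1 and 2 swap velocities; positions: p0=7 p1=9 p2=9 p3=12; velocities now: v0=4 v1=-2 v2=2 v3=4
Collision at t=4/3: particles 0 and 1 swap velocities; positions: p0=25/3 p1=25/3 p2=29/3 p3=40/3; velocities now: v0=-2 v1=4 v2=2 v3=4
Collision at t=2: particles 1 and 2 swap velocities; positions: p0=7 p1=11 p2=11 p3=16; velocities now: v0=-2 v1=2 v2=4 v3=4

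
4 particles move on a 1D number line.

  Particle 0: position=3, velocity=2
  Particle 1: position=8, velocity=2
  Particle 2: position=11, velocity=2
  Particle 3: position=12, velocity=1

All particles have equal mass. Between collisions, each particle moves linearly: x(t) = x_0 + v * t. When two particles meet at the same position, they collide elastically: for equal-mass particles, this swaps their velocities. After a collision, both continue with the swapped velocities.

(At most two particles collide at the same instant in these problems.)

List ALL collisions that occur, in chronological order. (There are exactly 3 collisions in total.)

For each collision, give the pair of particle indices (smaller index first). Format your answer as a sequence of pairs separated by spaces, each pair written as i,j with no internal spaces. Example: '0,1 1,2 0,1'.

Answer: 2,3 1,2 0,1

Derivation:
Collision at t=1: particles 2 and 3 swap velocities; positions: p0=5 p1=10 p2=13 p3=13; velocities now: v0=2 v1=2 v2=1 v3=2
Collision at t=4: particles 1 and 2 swap velocities; positions: p0=11 p1=16 p2=16 p3=19; velocities now: v0=2 v1=1 v2=2 v3=2
Collision at t=9: particles 0 and 1 swap velocities; positions: p0=21 p1=21 p2=26 p3=29; velocities now: v0=1 v1=2 v2=2 v3=2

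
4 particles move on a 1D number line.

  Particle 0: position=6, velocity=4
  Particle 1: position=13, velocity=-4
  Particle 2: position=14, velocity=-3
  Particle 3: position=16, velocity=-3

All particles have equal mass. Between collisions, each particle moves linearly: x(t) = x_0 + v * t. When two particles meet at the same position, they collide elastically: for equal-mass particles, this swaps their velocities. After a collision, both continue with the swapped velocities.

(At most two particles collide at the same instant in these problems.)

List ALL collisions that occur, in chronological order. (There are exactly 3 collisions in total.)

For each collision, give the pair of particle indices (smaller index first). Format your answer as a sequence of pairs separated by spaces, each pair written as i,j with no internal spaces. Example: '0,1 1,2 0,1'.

Collision at t=7/8: particles 0 and 1 swap velocities; positions: p0=19/2 p1=19/2 p2=91/8 p3=107/8; velocities now: v0=-4 v1=4 v2=-3 v3=-3
Collision at t=8/7: particles 1 and 2 swap velocities; positions: p0=59/7 p1=74/7 p2=74/7 p3=88/7; velocities now: v0=-4 v1=-3 v2=4 v3=-3
Collision at t=10/7: particles 2 and 3 swap velocities; positions: p0=51/7 p1=68/7 p2=82/7 p3=82/7; velocities now: v0=-4 v1=-3 v2=-3 v3=4

Answer: 0,1 1,2 2,3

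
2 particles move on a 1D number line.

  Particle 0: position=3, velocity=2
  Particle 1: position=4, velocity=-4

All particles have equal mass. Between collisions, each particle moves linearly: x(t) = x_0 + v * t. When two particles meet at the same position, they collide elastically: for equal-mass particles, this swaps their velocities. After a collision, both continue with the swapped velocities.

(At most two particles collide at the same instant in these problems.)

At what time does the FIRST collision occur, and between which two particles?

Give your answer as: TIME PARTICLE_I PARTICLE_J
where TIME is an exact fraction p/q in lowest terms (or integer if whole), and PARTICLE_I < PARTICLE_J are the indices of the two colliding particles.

Answer: 1/6 0 1

Derivation:
Pair (0,1): pos 3,4 vel 2,-4 -> gap=1, closing at 6/unit, collide at t=1/6
Earliest collision: t=1/6 between 0 and 1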